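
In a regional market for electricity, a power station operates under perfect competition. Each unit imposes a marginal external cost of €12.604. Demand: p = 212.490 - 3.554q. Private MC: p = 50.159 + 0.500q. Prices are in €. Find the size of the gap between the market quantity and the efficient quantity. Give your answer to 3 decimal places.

Market equilibrium (private): 50.159 + 0.500q = 212.490 - 3.554q → q_m = 40.0422.
Social marginal cost = private MC + MEC = 62.763 + 0.500q.
Set SMC = demand: 62.763 + 0.500q = 212.490 - 3.554q → q* = 36.9332.
Gap = |40.0422 − 36.9332| = 3.1090.

3.109 units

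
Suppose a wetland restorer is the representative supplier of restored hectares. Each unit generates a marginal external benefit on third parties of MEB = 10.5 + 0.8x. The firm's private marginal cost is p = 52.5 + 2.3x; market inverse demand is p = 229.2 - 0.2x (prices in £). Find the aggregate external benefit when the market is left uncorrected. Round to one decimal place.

Market equilibrium (private): 52.5 + 2.3x = 229.2 - 0.2x → x_m = 70.6800.
Total external benefit = ∫₀^{x_m} (10.5 + 0.8x) dx = 10.5×70.6800 + ½×0.8×70.6800² = 2740.4050.

£2740.4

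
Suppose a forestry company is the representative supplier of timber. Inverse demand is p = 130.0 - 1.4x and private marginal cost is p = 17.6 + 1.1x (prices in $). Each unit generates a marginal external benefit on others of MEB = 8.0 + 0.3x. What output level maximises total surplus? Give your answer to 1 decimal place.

Social marginal cost = private MC − MEB = 9.6 + 0.8x.
Set SMC = demand: 9.6 + 0.8x = 130.0 - 1.4x → x* = 54.7273.

x* = 54.7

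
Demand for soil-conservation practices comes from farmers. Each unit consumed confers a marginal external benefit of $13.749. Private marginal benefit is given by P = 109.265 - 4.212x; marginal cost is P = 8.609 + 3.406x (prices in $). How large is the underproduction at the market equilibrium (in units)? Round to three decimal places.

Market equilibrium (private): 8.609 + 3.406x = 109.265 - 4.212x → x_m = 13.2129.
Social marginal benefit = demand + MEB = 123.014 - 4.212x.
Set SMB = MC: 123.014 - 4.212x = 8.609 + 3.406x → x* = 15.0177.
Gap = |13.2129 − 15.0177| = 1.8048.

1.805 units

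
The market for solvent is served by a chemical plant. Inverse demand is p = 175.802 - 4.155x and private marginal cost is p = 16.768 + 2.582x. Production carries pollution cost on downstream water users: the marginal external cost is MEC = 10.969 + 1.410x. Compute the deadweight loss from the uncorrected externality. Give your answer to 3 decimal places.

Market equilibrium (private): 16.768 + 2.582x = 175.802 - 4.155x → x_m = 23.6061.
Social marginal cost = private MC + MEC = 27.737 + 3.992x.
Set SMC = demand: 27.737 + 3.992x = 175.802 - 4.155x → x* = 18.1742.
The loss is the area between SMC and demand from x* to x_m; with linear curves that's a triangle of height MEC(x_m).
DWL = ½ × 5.4319 × 44.2535 = 120.1903.

DWL = 120.190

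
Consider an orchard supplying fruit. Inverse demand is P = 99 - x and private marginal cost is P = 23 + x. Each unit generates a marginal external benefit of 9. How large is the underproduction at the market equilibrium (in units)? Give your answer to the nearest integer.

Market equilibrium (private): 23 + x = 99 - x → x_m = 38.0000.
Social marginal cost = private MC − MEB = 14 + x.
Set SMC = demand: 14 + x = 99 - x → x* = 42.5000.
Gap = |38.0000 − 42.5000| = 4.5000.

5 units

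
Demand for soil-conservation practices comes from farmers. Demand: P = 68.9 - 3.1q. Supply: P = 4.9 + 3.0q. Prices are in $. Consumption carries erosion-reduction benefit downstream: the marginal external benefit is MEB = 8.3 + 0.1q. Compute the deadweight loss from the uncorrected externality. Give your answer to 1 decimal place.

DWL = $7.3

Market equilibrium (private): 4.9 + 3.0q = 68.9 - 3.1q → q_m = 10.4918.
Social marginal benefit = demand + MEB = 77.2 - 3.0q.
Set SMB = MC: 77.2 - 3.0q = 4.9 + 3.0q → q* = 12.0500.
The welfare-loss triangle has base |q_m − q*| and height MEB(q_m) (the vertical gap between SMB and MC is zero at q* and MEB at q_m).
DWL = ½ × 1.5582 × 9.3492 = 7.2840.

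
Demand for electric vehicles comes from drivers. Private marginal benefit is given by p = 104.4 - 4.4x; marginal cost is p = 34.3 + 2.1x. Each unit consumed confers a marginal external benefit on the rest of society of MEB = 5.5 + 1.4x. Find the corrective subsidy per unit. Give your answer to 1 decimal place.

subsidy = 26.3 per unit

Social marginal benefit = demand + MEB = 109.9 - 3.0x.
Set SMB = MC: 109.9 - 3.0x = 34.3 + 2.1x → x* = 14.8235.
The Pigouvian subsidy equals MEB at x*: 5.5 + 1.4×14.8235 = 26.2529.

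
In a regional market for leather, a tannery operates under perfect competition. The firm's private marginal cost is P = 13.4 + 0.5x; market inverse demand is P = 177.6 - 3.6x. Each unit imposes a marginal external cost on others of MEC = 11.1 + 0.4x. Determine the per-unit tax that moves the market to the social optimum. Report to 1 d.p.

tax = 24.7 per unit

Social marginal cost = private MC + MEC = 24.5 + 0.9x.
Set SMC = demand: 24.5 + 0.9x = 177.6 - 3.6x → x* = 34.0222.
The Pigouvian tax equals MEC at x*: 11.1 + 0.4×34.0222 = 24.7089.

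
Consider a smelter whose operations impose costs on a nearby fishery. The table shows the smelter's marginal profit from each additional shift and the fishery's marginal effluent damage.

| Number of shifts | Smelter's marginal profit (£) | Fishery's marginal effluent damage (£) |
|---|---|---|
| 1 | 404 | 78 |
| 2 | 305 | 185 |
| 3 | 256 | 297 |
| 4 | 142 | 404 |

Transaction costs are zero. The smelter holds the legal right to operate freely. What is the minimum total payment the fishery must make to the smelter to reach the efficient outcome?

Left alone the smelter would choose level 4 (marginal profit stays positive).
Efficient level: k* = 2 (marginal profit ≥ marginal effluent damage through 2).
The fishery must at least cover the smelter's forgone profit from cutting 4→2: 256 + 142 = 398.

£398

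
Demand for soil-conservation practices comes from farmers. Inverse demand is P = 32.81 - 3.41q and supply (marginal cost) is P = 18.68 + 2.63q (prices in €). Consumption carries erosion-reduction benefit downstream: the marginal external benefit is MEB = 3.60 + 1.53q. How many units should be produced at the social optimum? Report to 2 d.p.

q* = 3.93

Social marginal benefit = demand + MEB = 36.41 - 1.88q.
Set SMB = MC: 36.41 - 1.88q = 18.68 + 2.63q → q* = 3.9313.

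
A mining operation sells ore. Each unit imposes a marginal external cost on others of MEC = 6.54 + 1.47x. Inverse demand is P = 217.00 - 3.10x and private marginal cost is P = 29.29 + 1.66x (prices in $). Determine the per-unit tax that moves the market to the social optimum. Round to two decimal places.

tax = $49.29 per unit

Social marginal cost = private MC + MEC = 35.83 + 3.13x.
Set SMC = demand: 35.83 + 3.13x = 217.00 - 3.10x → x* = 29.0803.
The Pigouvian tax equals MEC at x*: 6.54 + 1.47×29.0803 = 49.2880.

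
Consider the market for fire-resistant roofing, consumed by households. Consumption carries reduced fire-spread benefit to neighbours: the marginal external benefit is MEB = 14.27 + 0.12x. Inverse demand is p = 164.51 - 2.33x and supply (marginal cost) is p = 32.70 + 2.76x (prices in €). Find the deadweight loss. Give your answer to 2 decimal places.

Market equilibrium (private): 32.70 + 2.76x = 164.51 - 2.33x → x_m = 25.8959.
Social marginal benefit = demand + MEB = 178.78 - 2.21x.
Set SMB = MC: 178.78 - 2.21x = 32.70 + 2.76x → x* = 29.3924.
The loss is the area between SMB and MC from x* to x_m; with linear curves that's a triangle of height MEB(x_m).
DWL = ½ × 3.4965 × 17.3775 = 30.3802.

DWL = €30.38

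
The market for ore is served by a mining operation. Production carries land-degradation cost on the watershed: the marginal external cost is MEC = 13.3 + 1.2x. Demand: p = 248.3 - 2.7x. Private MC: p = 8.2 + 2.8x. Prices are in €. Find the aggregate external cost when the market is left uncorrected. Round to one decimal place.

€1724.0

Market equilibrium (private): 8.2 + 2.8x = 248.3 - 2.7x → x_m = 43.6545.
Total external cost = ∫₀^{x_m} (13.3 + 1.2x) dx = 13.3×43.6545 + ½×1.2×43.6545² = 1724.0341.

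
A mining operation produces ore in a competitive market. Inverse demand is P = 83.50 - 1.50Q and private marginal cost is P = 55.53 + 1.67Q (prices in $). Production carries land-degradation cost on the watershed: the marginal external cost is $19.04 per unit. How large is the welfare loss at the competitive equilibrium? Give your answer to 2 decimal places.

Market equilibrium (private): 55.53 + 1.67Q = 83.50 - 1.50Q → Q_m = 8.8233.
Social marginal cost = private MC + MEC = 74.57 + 1.67Q.
Set SMC = demand: 74.57 + 1.67Q = 83.50 - 1.50Q → Q* = 2.8170.
Height of the DWL triangle at Q_m is SMC(Q_m) − demand(Q_m) = MEC(Q_m) = 19.0400.
DWL = ½ × 6.0063 × 19.0400 = 57.1800.

DWL = $57.18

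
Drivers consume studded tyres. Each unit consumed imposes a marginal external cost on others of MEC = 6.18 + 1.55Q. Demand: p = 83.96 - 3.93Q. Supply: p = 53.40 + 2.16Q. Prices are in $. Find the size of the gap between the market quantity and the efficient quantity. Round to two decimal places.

1.83 units

Market equilibrium (private): 53.40 + 2.16Q = 83.96 - 3.93Q → Q_m = 5.0181.
Social marginal benefit = demand − MEC = 77.78 - 5.48Q.
Set SMB = MC: 77.78 - 5.48Q = 53.40 + 2.16Q → Q* = 3.1911.
Gap = |5.0181 − 3.1911| = 1.8270.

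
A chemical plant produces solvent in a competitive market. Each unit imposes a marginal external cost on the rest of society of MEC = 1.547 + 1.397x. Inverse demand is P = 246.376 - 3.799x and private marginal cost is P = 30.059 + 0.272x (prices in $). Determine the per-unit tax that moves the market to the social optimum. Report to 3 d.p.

Social marginal cost = private MC + MEC = 31.606 + 1.669x.
Set SMC = demand: 31.606 + 1.669x = 246.376 - 3.799x → x* = 39.2776.
The Pigouvian tax equals MEC at x*: 1.547 + 1.397×39.2776 = 56.4178.

tax = $56.418 per unit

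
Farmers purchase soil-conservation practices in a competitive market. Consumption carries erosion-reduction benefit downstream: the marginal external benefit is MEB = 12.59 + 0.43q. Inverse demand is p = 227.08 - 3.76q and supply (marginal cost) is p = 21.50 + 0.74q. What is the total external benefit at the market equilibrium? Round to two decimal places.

1023.89

Market equilibrium (private): 21.50 + 0.74q = 227.08 - 3.76q → q_m = 45.6844.
Total external benefit = ∫₀^{q_m} (12.59 + 0.43q) dq = 12.59×45.6844 + ½×0.43×45.6844² = 1023.8854.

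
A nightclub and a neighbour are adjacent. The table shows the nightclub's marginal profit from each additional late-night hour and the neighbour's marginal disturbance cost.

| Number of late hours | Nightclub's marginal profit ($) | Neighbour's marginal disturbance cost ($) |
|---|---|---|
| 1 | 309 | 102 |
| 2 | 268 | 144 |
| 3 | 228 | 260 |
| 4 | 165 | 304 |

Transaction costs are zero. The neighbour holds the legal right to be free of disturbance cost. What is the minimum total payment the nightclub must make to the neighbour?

Efficient level: marginal profit ≥ marginal disturbance cost through level 2, so k* = 2.
With the neighbour holding the right, the nightclub must at least compensate total damage at k*: 102 + 144 = 246.

$246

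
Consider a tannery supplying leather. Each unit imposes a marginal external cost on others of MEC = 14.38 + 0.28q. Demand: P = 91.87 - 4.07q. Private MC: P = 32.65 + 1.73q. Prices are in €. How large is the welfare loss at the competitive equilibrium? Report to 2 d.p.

Market equilibrium (private): 32.65 + 1.73q = 91.87 - 4.07q → q_m = 10.2103.
Social marginal cost = private MC + MEC = 47.03 + 2.01q.
Set SMC = demand: 47.03 + 2.01q = 91.87 - 4.07q → q* = 7.3750.
Between q* and q_m the wedge SMC − demand runs linearly from 0 to MEC(q_m), so the loss is a triangle.
DWL = ½ × 2.8353 × 17.2389 = 24.4387.

DWL = €24.44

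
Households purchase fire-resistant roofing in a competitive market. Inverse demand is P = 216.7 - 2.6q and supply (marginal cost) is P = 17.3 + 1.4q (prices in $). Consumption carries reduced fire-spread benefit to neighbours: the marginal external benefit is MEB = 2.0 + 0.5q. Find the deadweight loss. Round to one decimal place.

DWL = $103.6

Market equilibrium (private): 17.3 + 1.4q = 216.7 - 2.6q → q_m = 49.8500.
Social marginal benefit = demand + MEB = 218.7 - 2.1q.
Set SMB = MC: 218.7 - 2.1q = 17.3 + 1.4q → q* = 57.5429.
The welfare-loss triangle has base |q_m − q*| and height MEB(q_m) (the vertical gap between SMB and MC is zero at q* and MEB at q_m).
DWL = ½ × 7.6929 × 26.9250 = 103.5657.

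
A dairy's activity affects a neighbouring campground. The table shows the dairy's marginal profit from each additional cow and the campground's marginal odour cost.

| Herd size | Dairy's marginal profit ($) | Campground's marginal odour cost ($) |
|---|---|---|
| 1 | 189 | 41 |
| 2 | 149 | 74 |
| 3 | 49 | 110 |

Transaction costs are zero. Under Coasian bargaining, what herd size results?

Bargaining reaches the level where marginal profit last exceeds marginal odour cost.
That holds through level 2 (149 ≥ 74) but not at 3 (49 < 110).

2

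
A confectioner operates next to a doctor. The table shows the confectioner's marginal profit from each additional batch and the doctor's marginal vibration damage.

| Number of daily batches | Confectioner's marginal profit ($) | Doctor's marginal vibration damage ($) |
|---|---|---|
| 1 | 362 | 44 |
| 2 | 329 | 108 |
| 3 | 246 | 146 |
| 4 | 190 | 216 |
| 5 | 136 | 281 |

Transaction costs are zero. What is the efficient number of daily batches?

3

Bargaining reaches the level where marginal profit last exceeds marginal vibration damage.
That holds through level 3 (246 ≥ 146) but not at 4 (190 < 216).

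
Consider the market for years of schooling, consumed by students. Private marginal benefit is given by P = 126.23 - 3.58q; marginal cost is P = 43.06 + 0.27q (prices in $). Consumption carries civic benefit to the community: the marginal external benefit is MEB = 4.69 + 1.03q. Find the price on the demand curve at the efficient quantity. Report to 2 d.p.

Social marginal benefit = demand + MEB = 130.92 - 2.55q.
Set SMB = MC: 130.92 - 2.55q = 43.06 + 0.27q → q* = 31.1560.
Consumer price on the demand curve at q*: 126.23 − 3.58×31.1560 = 14.6915.

P = $14.69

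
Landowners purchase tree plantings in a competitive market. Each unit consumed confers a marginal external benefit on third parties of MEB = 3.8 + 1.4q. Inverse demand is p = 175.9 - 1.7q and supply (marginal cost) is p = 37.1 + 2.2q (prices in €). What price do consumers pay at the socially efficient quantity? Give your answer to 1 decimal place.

Social marginal benefit = demand + MEB = 179.7 - 0.3q.
Set SMB = MC: 179.7 - 0.3q = 37.1 + 2.2q → q* = 57.0400.
Consumer price on the demand curve at q*: 175.9 − 1.7×57.0400 = 78.9320.

P = €78.9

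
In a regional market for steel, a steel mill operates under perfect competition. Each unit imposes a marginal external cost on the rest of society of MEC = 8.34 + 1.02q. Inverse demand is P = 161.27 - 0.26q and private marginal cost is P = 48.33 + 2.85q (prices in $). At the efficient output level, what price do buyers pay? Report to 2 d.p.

Social marginal cost = private MC + MEC = 56.67 + 3.87q.
Set SMC = demand: 56.67 + 3.87q = 161.27 - 0.26q → q* = 25.3269.
Consumer price on the demand curve at q*: 161.27 − 0.26×25.3269 = 154.6850.

P = $154.69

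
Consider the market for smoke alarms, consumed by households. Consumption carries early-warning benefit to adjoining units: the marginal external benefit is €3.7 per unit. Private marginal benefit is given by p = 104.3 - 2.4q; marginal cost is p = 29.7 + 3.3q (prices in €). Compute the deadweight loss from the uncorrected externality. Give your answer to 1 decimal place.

Market equilibrium (private): 29.7 + 3.3q = 104.3 - 2.4q → q_m = 13.0877.
Social marginal benefit = demand + MEB = 108.0 - 2.4q.
Set SMB = MC: 108.0 - 2.4q = 29.7 + 3.3q → q* = 13.7368.
The loss is the area between SMB and MC from q* to q_m; with linear curves that's a triangle of height MEB(q_m).
DWL = ½ × 0.6491 × 3.7000 = 1.2008.

DWL = €1.2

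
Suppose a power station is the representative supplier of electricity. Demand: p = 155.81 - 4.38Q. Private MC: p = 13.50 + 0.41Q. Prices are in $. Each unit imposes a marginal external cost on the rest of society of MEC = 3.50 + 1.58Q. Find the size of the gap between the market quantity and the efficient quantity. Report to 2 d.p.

Market equilibrium (private): 13.50 + 0.41Q = 155.81 - 4.38Q → Q_m = 29.7098.
Social marginal cost = private MC + MEC = 17.00 + 1.99Q.
Set SMC = demand: 17.00 + 1.99Q = 155.81 - 4.38Q → Q* = 21.7912.
Gap = |29.7098 − 21.7912| = 7.9186.

7.92 units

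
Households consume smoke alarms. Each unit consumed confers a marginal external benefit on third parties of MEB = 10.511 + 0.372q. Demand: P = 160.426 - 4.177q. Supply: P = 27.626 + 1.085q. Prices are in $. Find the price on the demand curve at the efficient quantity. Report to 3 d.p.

P = $38.011

Social marginal benefit = demand + MEB = 170.937 - 3.805q.
Set SMB = MC: 170.937 - 3.805q = 27.626 + 1.085q → q* = 29.3070.
Consumer price on the demand curve at q*: 160.426 − 4.177×29.3070 = 38.0107.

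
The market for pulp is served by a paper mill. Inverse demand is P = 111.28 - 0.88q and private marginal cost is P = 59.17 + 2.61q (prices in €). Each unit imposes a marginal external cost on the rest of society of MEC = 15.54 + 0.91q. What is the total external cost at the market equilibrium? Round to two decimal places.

Market equilibrium (private): 59.17 + 2.61q = 111.28 - 0.88q → q_m = 14.9312.
Total external cost = ∫₀^{q_m} (15.54 + 0.91q) dq = 15.54×14.9312 + ½×0.91×14.9312² = 333.4689.

€333.47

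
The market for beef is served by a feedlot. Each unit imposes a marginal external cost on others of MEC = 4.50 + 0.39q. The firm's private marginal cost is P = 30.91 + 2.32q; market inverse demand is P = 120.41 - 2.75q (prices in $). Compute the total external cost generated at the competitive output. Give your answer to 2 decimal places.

Market equilibrium (private): 30.91 + 2.32q = 120.41 - 2.75q → q_m = 17.6529.
Total external cost = ∫₀^{q_m} (4.50 + 0.39q) dq = 4.50×17.6529 + ½×0.39×17.6529² = 140.2049.

$140.20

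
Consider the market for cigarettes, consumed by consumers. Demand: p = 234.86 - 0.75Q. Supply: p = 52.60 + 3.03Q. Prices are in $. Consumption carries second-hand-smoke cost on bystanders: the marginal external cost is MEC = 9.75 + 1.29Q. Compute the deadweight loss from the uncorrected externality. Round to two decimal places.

Market equilibrium (private): 52.60 + 3.03Q = 234.86 - 0.75Q → Q_m = 48.2169.
Social marginal benefit = demand − MEC = 225.11 - 2.04Q.
Set SMB = MC: 225.11 - 2.04Q = 52.60 + 3.03Q → Q* = 34.0256.
Height of the DWL triangle at Q_m is MC(Q_m) − SMB(Q_m) = MEC(Q_m) = 71.9498.
DWL = ½ × 14.1913 × 71.9498 = 510.5306.

DWL = $510.53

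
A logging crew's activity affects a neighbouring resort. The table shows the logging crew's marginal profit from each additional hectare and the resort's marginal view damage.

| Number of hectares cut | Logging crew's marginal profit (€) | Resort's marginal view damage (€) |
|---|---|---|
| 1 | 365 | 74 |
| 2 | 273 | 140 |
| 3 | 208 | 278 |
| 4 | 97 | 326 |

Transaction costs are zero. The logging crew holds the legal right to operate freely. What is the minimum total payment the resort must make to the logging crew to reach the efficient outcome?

€305

Left alone the logging crew would choose level 4 (marginal profit stays positive).
Efficient level: k* = 2 (marginal profit ≥ marginal view damage through 2).
The resort must at least cover the logging crew's forgone profit from cutting 4→2: 208 + 97 = 305.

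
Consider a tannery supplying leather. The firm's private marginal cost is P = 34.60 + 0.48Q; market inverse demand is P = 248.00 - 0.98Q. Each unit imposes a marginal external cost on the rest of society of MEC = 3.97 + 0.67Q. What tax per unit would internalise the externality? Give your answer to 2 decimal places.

Social marginal cost = private MC + MEC = 38.57 + 1.15Q.
Set SMC = demand: 38.57 + 1.15Q = 248.00 - 0.98Q → Q* = 98.3239.
The Pigouvian tax equals MEC at Q*: 3.97 + 0.67×98.3239 = 69.8470.

tax = 69.85 per unit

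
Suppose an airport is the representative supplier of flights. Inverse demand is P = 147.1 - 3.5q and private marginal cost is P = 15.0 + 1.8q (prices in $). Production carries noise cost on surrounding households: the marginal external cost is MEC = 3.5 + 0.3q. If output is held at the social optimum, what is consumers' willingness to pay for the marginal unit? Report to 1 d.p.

Social marginal cost = private MC + MEC = 18.5 + 2.1q.
Set SMC = demand: 18.5 + 2.1q = 147.1 - 3.5q → q* = 22.9643.
Consumer price on the demand curve at q*: 147.1 − 3.5×22.9643 = 66.7250.

P = $66.7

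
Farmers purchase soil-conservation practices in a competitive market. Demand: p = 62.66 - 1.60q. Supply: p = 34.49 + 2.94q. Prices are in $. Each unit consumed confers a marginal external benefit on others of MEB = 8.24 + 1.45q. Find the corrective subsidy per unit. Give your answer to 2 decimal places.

subsidy = $25.33 per unit

Social marginal benefit = demand + MEB = 70.90 - 0.15q.
Set SMB = MC: 70.90 - 0.15q = 34.49 + 2.94q → q* = 11.7832.
The Pigouvian subsidy equals MEB at q*: 8.24 + 1.45×11.7832 = 25.3256.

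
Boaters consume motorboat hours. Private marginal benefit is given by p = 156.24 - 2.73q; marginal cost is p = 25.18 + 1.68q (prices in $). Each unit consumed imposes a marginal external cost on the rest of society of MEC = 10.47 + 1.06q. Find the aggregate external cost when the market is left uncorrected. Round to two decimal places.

$779.26

Market equilibrium (private): 25.18 + 1.68q = 156.24 - 2.73q → q_m = 29.7188.
Total external cost = ∫₀^{q_m} (10.47 + 1.06q) dq = 10.47×29.7188 + ½×1.06×29.7188² = 779.2556.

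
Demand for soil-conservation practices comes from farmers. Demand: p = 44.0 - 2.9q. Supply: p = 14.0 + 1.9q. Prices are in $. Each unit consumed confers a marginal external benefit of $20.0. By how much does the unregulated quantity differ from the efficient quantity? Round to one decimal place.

4.2 units

Market equilibrium (private): 14.0 + 1.9q = 44.0 - 2.9q → q_m = 6.2500.
Social marginal benefit = demand + MEB = 64.0 - 2.9q.
Set SMB = MC: 64.0 - 2.9q = 14.0 + 1.9q → q* = 10.4167.
Gap = |6.2500 − 10.4167| = 4.1667.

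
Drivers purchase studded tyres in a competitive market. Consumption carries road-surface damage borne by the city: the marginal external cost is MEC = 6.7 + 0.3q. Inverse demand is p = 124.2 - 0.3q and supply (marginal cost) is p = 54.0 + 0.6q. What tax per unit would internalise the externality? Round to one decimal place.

Social marginal benefit = demand − MEC = 117.5 - 0.6q.
Set SMB = MC: 117.5 - 0.6q = 54.0 + 0.6q → q* = 52.9167.
The Pigouvian tax equals MEC at q*: 6.7 + 0.3×52.9167 = 22.5750.

tax = 22.6 per unit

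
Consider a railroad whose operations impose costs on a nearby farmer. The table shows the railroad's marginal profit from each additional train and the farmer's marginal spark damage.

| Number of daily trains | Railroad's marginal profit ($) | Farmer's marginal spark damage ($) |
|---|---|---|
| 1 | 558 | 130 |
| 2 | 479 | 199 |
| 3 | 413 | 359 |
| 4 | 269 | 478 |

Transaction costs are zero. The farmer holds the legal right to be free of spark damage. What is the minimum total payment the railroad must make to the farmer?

$688

Efficient level: marginal profit ≥ marginal spark damage through level 3, so k* = 3.
With the farmer holding the right, the railroad must at least compensate total damage at k*: 130 + 199 + 359 = 688.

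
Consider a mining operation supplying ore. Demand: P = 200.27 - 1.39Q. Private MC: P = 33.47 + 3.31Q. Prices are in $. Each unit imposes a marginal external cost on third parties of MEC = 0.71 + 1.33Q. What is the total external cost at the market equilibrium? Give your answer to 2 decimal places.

Market equilibrium (private): 33.47 + 3.31Q = 200.27 - 1.39Q → Q_m = 35.4894.
Total external cost = ∫₀^{Q_m} (0.71 + 1.33Q) dQ = 0.71×35.4894 + ½×1.33×35.4894² = 862.7633.

$862.76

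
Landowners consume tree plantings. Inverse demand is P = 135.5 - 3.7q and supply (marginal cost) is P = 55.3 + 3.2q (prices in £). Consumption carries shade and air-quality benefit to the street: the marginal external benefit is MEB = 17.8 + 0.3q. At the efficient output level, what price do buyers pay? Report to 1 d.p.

P = £80.6

Social marginal benefit = demand + MEB = 153.3 - 3.4q.
Set SMB = MC: 153.3 - 3.4q = 55.3 + 3.2q → q* = 14.8485.
Consumer price on the demand curve at q*: 135.5 − 3.7×14.8485 = 80.5606.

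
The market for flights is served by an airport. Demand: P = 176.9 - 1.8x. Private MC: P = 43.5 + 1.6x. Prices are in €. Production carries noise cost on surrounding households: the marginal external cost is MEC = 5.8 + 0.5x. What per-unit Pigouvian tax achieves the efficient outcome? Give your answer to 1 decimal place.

Social marginal cost = private MC + MEC = 49.3 + 2.1x.
Set SMC = demand: 49.3 + 2.1x = 176.9 - 1.8x → x* = 32.7179.
The Pigouvian tax equals MEC at x*: 5.8 + 0.5×32.7179 = 22.1590.

tax = €22.2 per unit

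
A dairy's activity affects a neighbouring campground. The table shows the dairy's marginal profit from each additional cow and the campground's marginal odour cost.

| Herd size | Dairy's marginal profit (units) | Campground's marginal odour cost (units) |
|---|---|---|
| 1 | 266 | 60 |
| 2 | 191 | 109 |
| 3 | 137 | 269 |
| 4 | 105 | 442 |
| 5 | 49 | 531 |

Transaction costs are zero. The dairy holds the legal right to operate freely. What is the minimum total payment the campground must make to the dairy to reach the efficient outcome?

Left alone the dairy would choose level 5 (marginal profit stays positive).
Efficient level: k* = 2 (marginal profit ≥ marginal odour cost through 2).
The campground must at least cover the dairy's forgone profit from cutting 5→2: 137 + 105 + 49 = 291.

291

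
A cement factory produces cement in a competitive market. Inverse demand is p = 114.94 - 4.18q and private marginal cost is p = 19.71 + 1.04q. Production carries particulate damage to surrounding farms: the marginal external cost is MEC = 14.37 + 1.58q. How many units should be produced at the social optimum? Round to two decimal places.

Social marginal cost = private MC + MEC = 34.08 + 2.62q.
Set SMC = demand: 34.08 + 2.62q = 114.94 - 4.18q → q* = 11.8912.

q* = 11.89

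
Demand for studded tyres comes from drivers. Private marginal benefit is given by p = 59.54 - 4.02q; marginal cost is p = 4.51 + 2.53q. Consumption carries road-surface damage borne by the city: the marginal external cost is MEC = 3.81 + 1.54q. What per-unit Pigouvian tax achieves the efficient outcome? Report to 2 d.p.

tax = 13.56 per unit

Social marginal benefit = demand − MEC = 55.73 - 5.56q.
Set SMB = MC: 55.73 - 5.56q = 4.51 + 2.53q → q* = 6.3313.
The Pigouvian tax equals MEC at q*: 3.81 + 1.54×6.3313 = 13.5602.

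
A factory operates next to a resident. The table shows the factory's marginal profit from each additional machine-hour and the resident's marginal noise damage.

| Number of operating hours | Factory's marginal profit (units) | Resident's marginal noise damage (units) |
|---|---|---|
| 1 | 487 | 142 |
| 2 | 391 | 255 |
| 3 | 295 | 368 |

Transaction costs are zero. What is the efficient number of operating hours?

Bargaining reaches the level where marginal profit last exceeds marginal noise damage.
That holds through level 2 (391 ≥ 255) but not at 3 (295 < 368).

2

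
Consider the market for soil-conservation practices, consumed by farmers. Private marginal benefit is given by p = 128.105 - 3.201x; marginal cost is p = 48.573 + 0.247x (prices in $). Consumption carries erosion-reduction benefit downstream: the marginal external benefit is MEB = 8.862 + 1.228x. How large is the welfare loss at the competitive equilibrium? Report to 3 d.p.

DWL = $311.461

Market equilibrium (private): 48.573 + 0.247x = 128.105 - 3.201x → x_m = 23.0661.
Social marginal benefit = demand + MEB = 136.967 - 1.973x.
Set SMB = MC: 136.967 - 1.973x = 48.573 + 0.247x → x* = 39.8171.
Height of the DWL triangle at x_m is SMB(x_m) − MC(x_m) = MEB(x_m) = 37.1872.
DWL = ½ × 16.7510 × 37.1872 = 311.4614.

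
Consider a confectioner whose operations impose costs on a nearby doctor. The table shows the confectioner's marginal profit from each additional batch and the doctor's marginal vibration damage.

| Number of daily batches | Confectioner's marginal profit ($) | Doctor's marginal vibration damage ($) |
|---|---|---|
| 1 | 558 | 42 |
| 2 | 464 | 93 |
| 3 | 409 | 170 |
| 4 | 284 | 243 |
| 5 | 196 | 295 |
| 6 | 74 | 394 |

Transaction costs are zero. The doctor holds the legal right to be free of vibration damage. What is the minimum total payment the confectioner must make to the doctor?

$548

Efficient level: marginal profit ≥ marginal vibration damage through level 4, so k* = 4.
With the doctor holding the right, the confectioner must at least compensate total damage at k*: 42 + 93 + 170 + 243 = 548.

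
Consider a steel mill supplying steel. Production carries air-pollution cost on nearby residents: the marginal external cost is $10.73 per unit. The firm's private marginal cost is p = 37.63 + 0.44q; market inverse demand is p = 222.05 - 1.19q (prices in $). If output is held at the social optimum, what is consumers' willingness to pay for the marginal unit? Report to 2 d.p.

P = $95.25

Social marginal cost = private MC + MEC = 48.36 + 0.44q.
Set SMC = demand: 48.36 + 0.44q = 222.05 - 1.19q → q* = 106.5583.
Consumer price on the demand curve at q*: 222.05 − 1.19×106.5583 = 95.2456.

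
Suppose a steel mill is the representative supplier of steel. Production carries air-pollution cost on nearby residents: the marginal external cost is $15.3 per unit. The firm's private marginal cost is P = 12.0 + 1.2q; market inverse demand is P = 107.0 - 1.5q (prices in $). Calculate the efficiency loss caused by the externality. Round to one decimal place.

Market equilibrium (private): 12.0 + 1.2q = 107.0 - 1.5q → q_m = 35.1852.
Social marginal cost = private MC + MEC = 27.3 + 1.2q.
Set SMC = demand: 27.3 + 1.2q = 107.0 - 1.5q → q* = 29.5185.
The loss is the area between SMC and demand from q* to q_m; with linear curves that's a triangle of height MEC(q_m).
DWL = ½ × 5.6667 × 15.3000 = 43.3503.

DWL = $43.4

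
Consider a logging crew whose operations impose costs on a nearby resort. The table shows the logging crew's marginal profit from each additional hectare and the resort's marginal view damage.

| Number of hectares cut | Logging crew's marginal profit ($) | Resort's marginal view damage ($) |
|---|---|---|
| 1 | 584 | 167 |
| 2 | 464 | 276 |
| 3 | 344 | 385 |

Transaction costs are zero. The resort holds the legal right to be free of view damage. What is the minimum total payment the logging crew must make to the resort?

Efficient level: marginal profit ≥ marginal view damage through level 2, so k* = 2.
With the resort holding the right, the logging crew must at least compensate total damage at k*: 167 + 276 = 443.

$443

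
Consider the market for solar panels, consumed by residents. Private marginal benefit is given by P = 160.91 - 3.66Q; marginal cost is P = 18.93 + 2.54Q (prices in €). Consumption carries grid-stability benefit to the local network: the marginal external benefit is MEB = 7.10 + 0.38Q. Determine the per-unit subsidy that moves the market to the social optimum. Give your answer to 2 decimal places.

Social marginal benefit = demand + MEB = 168.01 - 3.28Q.
Set SMB = MC: 168.01 - 3.28Q = 18.93 + 2.54Q → Q* = 25.6151.
The Pigouvian subsidy equals MEB at Q*: 7.10 + 0.38×25.6151 = 16.8337.

subsidy = €16.83 per unit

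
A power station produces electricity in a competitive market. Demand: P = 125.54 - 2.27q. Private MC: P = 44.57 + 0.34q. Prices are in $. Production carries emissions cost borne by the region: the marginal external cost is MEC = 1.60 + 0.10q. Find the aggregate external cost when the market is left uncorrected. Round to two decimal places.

$97.76

Market equilibrium (private): 44.57 + 0.34q = 125.54 - 2.27q → q_m = 31.0230.
Total external cost = ∫₀^{q_m} (1.60 + 0.10q) dq = 1.60×31.0230 + ½×0.10×31.0230² = 97.7581.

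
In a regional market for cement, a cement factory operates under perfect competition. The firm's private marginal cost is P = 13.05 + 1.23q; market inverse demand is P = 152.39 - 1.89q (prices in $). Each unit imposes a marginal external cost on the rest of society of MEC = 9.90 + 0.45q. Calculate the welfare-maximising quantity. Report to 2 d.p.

q* = 36.26

Social marginal cost = private MC + MEC = 22.95 + 1.68q.
Set SMC = demand: 22.95 + 1.68q = 152.39 - 1.89q → q* = 36.2577.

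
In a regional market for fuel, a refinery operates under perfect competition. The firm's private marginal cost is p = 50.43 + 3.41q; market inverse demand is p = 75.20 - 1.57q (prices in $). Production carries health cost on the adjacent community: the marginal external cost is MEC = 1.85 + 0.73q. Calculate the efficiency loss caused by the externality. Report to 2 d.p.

DWL = $2.63

Market equilibrium (private): 50.43 + 3.41q = 75.20 - 1.57q → q_m = 4.9739.
Social marginal cost = private MC + MEC = 52.28 + 4.14q.
Set SMC = demand: 52.28 + 4.14q = 75.20 - 1.57q → q* = 4.0140.
The welfare-loss triangle has base |q_m − q*| and height MEC(q_m) (the vertical gap between SMC and demand is zero at q* and MEC at q_m).
DWL = ½ × 0.9599 × 5.4809 = 2.6306.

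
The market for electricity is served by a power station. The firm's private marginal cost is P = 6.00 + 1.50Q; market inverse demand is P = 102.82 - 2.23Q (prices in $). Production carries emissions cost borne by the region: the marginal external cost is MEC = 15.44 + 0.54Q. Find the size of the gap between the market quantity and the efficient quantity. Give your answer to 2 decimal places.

Market equilibrium (private): 6.00 + 1.50Q = 102.82 - 2.23Q → Q_m = 25.9571.
Social marginal cost = private MC + MEC = 21.44 + 2.04Q.
Set SMC = demand: 21.44 + 2.04Q = 102.82 - 2.23Q → Q* = 19.0585.
Gap = |25.9571 − 19.0585| = 6.8986.

6.90 units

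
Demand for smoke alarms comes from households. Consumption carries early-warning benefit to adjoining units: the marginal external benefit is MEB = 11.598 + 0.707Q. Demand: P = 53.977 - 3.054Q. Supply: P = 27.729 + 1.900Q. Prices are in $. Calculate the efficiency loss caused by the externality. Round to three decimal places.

DWL = $27.718

Market equilibrium (private): 27.729 + 1.900Q = 53.977 - 3.054Q → Q_m = 5.2983.
Social marginal benefit = demand + MEB = 65.575 - 2.347Q.
Set SMB = MC: 65.575 - 2.347Q = 27.729 + 1.900Q → Q* = 8.9112.
The loss is the area between SMB and MC from Q* to Q_m; with linear curves that's a triangle of height MEB(Q_m).
DWL = ½ × 3.6129 × 15.3439 = 27.7180.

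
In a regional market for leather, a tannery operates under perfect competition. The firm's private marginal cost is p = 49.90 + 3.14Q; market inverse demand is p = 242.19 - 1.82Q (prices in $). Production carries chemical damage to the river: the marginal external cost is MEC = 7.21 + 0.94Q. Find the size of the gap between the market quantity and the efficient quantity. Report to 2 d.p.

7.40 units

Market equilibrium (private): 49.90 + 3.14Q = 242.19 - 1.82Q → Q_m = 38.7681.
Social marginal cost = private MC + MEC = 57.11 + 4.08Q.
Set SMC = demand: 57.11 + 4.08Q = 242.19 - 1.82Q → Q* = 31.3695.
Gap = |38.7681 − 31.3695| = 7.3986.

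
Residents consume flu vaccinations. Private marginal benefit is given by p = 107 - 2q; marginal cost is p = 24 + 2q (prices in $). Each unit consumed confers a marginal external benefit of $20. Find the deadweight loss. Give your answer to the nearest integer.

DWL = $50

Market equilibrium (private): 24 + 2q = 107 - 2q → q_m = 20.7500.
Social marginal benefit = demand + MEB = 127 - 2q.
Set SMB = MC: 127 - 2q = 24 + 2q → q* = 25.7500.
The welfare-loss triangle has base |q_m − q*| and height MEB(q_m) (the vertical gap between SMB and MC is zero at q* and MEB at q_m).
DWL = ½ × 5.0000 × 20.0000 = 50.0000.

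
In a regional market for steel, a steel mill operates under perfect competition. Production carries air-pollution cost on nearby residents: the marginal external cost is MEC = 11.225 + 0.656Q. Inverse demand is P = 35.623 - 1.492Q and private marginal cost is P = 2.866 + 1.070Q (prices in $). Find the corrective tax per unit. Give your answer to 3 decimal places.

tax = $15.614 per unit

Social marginal cost = private MC + MEC = 14.091 + 1.726Q.
Set SMC = demand: 14.091 + 1.726Q = 35.623 - 1.492Q → Q* = 6.6911.
The Pigouvian tax equals MEC at Q*: 11.225 + 0.656×6.6911 = 15.6144.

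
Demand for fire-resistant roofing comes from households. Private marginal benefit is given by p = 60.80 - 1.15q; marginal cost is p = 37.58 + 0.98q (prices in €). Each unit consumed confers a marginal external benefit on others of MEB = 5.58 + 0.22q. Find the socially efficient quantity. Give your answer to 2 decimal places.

q* = 15.08

Social marginal benefit = demand + MEB = 66.38 - 0.93q.
Set SMB = MC: 66.38 - 0.93q = 37.58 + 0.98q → q* = 15.0785.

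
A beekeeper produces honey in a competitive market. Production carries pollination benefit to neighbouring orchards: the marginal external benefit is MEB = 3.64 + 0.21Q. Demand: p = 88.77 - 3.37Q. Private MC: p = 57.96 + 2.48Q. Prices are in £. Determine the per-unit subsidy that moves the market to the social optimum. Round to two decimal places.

subsidy = £4.92 per unit

Social marginal cost = private MC − MEB = 54.32 + 2.27Q.
Set SMC = demand: 54.32 + 2.27Q = 88.77 - 3.37Q → Q* = 6.1082.
The Pigouvian subsidy equals MEB at Q*: 3.64 + 0.21×6.1082 = 4.9227.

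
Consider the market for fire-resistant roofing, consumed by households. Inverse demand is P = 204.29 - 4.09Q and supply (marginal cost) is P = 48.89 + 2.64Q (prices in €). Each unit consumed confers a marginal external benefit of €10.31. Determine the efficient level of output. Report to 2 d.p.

Social marginal benefit = demand + MEB = 214.60 - 4.09Q.
Set SMB = MC: 214.60 - 4.09Q = 48.89 + 2.64Q → Q* = 24.6226.

Q* = 24.62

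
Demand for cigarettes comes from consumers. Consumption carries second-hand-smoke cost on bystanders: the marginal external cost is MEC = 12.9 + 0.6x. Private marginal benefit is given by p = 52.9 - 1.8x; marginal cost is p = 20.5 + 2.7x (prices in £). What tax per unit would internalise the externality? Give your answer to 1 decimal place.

tax = £15.2 per unit

Social marginal benefit = demand − MEC = 40.0 - 2.4x.
Set SMB = MC: 40.0 - 2.4x = 20.5 + 2.7x → x* = 3.8235.
The Pigouvian tax equals MEC at x*: 12.9 + 0.6×3.8235 = 15.1941.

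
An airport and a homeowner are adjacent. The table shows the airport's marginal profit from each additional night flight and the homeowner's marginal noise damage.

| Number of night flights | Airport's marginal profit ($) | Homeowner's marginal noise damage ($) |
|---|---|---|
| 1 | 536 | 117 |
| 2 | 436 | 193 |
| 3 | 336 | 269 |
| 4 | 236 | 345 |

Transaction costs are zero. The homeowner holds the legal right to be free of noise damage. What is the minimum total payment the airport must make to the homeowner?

$579

Efficient level: marginal profit ≥ marginal noise damage through level 3, so k* = 3.
With the homeowner holding the right, the airport must at least compensate total damage at k*: 117 + 193 + 269 = 579.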